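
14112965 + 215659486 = 229772451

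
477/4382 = 477/4382 = 0.11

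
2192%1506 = 686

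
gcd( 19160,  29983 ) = 1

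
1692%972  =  720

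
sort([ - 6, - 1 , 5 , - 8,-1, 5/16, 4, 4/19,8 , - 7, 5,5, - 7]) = [ - 8, - 7, - 7, -6, - 1, - 1, 4/19,  5/16, 4,5, 5,5, 8]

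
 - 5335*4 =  - 21340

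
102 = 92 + 10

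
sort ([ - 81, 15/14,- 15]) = [ - 81, - 15,  15/14 ]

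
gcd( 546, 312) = 78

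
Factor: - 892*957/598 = -426822/299= - 2^1*3^1*11^1*13^( - 1) * 23^(  -  1 ) * 29^1*223^1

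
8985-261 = 8724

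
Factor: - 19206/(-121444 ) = 2^ ( - 1 )*3^2 * 11^1*313^( - 1 )= 99/626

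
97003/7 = 13857 + 4/7 =13857.57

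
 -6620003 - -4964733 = -1655270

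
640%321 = 319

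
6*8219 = 49314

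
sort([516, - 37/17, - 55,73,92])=[ - 55 , - 37/17, 73,92, 516]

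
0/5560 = 0 = 0.00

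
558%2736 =558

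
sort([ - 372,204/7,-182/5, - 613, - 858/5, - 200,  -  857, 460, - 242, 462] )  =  [ - 857, - 613, - 372, - 242, - 200, - 858/5, - 182/5, 204/7,460,462 ]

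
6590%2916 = 758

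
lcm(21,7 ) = 21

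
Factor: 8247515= 5^1*757^1*2179^1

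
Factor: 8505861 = 3^1*7^2*13^1*4451^1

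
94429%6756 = 6601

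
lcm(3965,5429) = 352885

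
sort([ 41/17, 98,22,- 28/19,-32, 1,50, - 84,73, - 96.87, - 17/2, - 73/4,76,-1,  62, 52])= [ - 96.87,-84, - 32, - 73/4, - 17/2,-28/19, - 1,1,41/17, 22,50,52, 62 , 73, 76,98] 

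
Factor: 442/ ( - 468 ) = -2^( - 1)  *3^(  -  2)  *17^1 = - 17/18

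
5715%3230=2485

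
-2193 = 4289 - 6482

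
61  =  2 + 59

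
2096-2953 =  -857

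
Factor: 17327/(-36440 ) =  - 2^( - 3)*5^(-1 ) * 911^( - 1)*17327^1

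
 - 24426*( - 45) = 1099170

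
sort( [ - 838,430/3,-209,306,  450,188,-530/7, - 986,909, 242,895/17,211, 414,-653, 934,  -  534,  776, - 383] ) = [ - 986, - 838, - 653, - 534, - 383,-209, - 530/7, 895/17,430/3,188,  211,242,306,414, 450 , 776,909,934] 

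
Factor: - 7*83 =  - 7^1*83^1 = - 581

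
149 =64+85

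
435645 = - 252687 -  - 688332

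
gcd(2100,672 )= 84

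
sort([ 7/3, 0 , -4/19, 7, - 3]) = [- 3  , - 4/19,0,7/3,7]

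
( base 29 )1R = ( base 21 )2E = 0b111000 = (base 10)56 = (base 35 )1L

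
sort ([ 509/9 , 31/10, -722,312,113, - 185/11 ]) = [ - 722, - 185/11, 31/10, 509/9, 113, 312]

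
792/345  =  2+ 34/115= 2.30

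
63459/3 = 21153  =  21153.00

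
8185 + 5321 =13506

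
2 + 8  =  10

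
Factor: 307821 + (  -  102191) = 2^1*5^1*20563^1 = 205630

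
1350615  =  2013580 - 662965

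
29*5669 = 164401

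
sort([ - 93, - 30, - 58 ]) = [ - 93, - 58, - 30 ]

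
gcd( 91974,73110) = 6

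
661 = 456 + 205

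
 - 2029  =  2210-4239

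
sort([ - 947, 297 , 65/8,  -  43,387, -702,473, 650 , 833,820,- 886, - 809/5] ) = [ - 947, - 886, - 702,  -  809/5, - 43,65/8,297,387, 473,650,  820, 833]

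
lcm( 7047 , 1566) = 14094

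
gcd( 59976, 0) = 59976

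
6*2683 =16098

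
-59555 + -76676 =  - 136231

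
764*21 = 16044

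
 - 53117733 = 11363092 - 64480825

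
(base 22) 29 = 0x35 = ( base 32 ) 1l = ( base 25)23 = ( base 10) 53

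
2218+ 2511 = 4729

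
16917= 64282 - 47365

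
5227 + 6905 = 12132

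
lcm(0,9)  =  0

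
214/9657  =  214/9657= 0.02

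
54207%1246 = 629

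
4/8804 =1/2201 = 0.00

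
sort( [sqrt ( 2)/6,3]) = [ sqrt( 2 ) /6, 3 ] 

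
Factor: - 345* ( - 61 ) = 21045 = 3^1 * 5^1*23^1*61^1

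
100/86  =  50/43 = 1.16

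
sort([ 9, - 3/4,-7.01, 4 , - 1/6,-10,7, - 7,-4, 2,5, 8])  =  [ - 10 , - 7.01, - 7,  -  4, - 3/4,-1/6, 2,4 , 5, 7,8,9]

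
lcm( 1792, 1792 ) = 1792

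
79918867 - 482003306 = - 402084439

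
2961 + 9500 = 12461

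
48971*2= 97942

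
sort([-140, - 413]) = [-413,-140 ]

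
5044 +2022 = 7066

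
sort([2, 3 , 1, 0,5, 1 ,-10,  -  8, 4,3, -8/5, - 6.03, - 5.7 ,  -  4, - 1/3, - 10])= [ - 10, - 10, - 8,-6.03, - 5.7, - 4, - 8/5,  -  1/3, 0,1,  1, 2, 3, 3, 4,5 ] 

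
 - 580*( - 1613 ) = 935540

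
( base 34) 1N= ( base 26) 25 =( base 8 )71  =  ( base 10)57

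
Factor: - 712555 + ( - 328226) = - 3^1*7^1*29^1*1709^1 = - 1040781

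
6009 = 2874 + 3135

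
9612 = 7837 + 1775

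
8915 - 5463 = 3452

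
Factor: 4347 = 3^3*7^1*23^1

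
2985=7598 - 4613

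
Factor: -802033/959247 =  - 3^( - 2 )*23^1*  53^(  -  1 )*2011^( - 1 )*34871^1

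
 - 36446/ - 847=43 + 25/847= 43.03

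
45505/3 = 45505/3 = 15168.33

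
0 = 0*9386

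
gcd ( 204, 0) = 204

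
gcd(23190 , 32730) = 30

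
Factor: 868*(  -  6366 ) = - 5525688= -2^3*3^1 * 7^1*31^1 * 1061^1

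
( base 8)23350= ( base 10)9960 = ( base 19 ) 18B4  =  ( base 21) 11c6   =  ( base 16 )26e8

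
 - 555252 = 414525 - 969777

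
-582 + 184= - 398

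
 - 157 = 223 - 380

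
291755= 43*6785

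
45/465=3/31 = 0.10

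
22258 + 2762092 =2784350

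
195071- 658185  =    -  463114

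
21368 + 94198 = 115566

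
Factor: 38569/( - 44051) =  - 7^(- 2)* 29^( - 1 )*31^( - 1)*38569^1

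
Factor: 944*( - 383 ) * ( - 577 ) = 2^4 *59^1*383^1*577^1 = 208615504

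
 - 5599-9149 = - 14748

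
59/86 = 59/86 = 0.69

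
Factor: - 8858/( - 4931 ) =2^1 *43^1* 103^1*4931^( - 1 ) 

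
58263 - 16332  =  41931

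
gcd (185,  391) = 1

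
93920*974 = 91478080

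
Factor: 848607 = 3^1* 282869^1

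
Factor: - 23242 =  - 2^1 * 11621^1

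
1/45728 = 1/45728 = 0.00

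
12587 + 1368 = 13955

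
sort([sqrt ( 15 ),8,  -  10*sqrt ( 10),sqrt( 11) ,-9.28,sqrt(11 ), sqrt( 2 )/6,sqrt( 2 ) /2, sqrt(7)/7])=[ - 10*sqrt(10), - 9.28,sqrt ( 2 ) /6 , sqrt( 7 ) /7,sqrt ( 2 ) /2, sqrt(11 ),sqrt( 11 ),sqrt( 15 ),  8 ]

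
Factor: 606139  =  311^1*1949^1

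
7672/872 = 8+87/109= 8.80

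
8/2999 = 8/2999 = 0.00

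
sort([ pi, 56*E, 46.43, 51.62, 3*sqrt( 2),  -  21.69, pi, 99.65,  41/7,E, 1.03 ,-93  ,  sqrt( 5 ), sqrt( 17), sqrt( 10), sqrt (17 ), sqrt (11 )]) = [ - 93,- 21.69, 1.03, sqrt(5), E, pi,pi,sqrt( 10) , sqrt( 11 ), sqrt( 17 ), sqrt( 17 ), 3*sqrt(2 ),41/7, 46.43, 51.62,99.65,56*E ] 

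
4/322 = 2/161 = 0.01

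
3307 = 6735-3428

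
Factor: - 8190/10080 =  - 13/16  =  - 2^( - 4)*13^1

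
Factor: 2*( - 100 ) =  - 200 =- 2^3*5^2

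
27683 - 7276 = 20407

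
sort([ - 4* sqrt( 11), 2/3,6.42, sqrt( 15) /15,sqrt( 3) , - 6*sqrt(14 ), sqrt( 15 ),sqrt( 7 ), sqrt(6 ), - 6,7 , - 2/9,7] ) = [ - 6*sqrt( 14), - 4 *sqrt( 11), - 6, - 2/9, sqrt( 15 ) /15, 2/3 , sqrt(3),sqrt( 6),sqrt(7), sqrt(15),  6.42, 7, 7] 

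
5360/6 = 893+ 1/3 = 893.33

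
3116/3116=1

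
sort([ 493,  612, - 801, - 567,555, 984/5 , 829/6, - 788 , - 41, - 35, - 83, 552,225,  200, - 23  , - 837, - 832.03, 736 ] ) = [ - 837, - 832.03, - 801, - 788, - 567, - 83, - 41, - 35, - 23, 829/6, 984/5 , 200,  225,493, 552,555,  612,736]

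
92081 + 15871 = 107952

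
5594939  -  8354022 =- 2759083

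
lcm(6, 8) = 24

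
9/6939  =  1/771 = 0.00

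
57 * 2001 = 114057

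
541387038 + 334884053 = 876271091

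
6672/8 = 834 = 834.00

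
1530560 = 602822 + 927738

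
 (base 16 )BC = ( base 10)188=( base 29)6e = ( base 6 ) 512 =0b10111100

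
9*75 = 675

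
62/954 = 31/477 = 0.06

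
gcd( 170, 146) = 2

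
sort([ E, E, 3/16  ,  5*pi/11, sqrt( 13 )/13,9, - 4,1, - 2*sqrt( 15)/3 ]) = [ - 4, - 2*sqrt (15) /3, 3/16, sqrt(13)/13, 1,5*pi/11, E , E,9]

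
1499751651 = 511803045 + 987948606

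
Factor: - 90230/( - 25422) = 3^( - 1)*5^1*7^1*19^( - 1 )* 223^( - 1 )*1289^1 = 45115/12711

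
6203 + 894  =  7097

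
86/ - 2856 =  - 43/1428 = - 0.03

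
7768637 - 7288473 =480164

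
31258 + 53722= 84980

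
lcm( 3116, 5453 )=21812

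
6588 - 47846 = -41258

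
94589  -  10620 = 83969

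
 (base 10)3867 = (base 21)8g3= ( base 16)f1b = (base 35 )35h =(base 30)48r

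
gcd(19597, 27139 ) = 1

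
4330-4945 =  - 615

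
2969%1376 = 217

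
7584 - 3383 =4201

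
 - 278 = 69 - 347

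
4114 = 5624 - 1510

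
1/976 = 1/976 = 0.00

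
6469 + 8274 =14743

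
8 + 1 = 9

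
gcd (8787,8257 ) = 1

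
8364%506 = 268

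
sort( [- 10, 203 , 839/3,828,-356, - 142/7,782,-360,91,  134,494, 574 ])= [  -  360 ,-356, - 142/7,-10, 91,134,  203,839/3,494,  574,782, 828 ] 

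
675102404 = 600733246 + 74369158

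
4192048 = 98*42776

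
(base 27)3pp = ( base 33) 2LG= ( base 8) 5507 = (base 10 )2887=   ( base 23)5AC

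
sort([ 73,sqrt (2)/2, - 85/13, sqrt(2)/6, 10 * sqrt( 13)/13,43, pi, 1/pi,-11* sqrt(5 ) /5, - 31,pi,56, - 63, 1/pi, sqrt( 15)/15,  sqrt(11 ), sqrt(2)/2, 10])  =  [ -63, -31,-85/13,-11 * sqrt(5)/5, sqrt( 2)/6, sqrt(15)/15, 1/pi, 1/pi, sqrt( 2 )/2 , sqrt( 2)/2, 10*sqrt(13) /13,pi,  pi,sqrt(11 ), 10,43,56, 73 ] 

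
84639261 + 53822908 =138462169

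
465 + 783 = 1248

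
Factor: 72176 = 2^4*13^1 * 347^1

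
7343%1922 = 1577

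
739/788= 739/788 = 0.94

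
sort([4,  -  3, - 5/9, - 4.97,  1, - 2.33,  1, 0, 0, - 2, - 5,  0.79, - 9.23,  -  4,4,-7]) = [ - 9.23,-7 , - 5,-4.97, - 4, - 3, - 2.33, - 2 , - 5/9  ,  0 , 0,0.79 , 1, 1,  4, 4]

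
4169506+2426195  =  6595701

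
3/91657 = 3/91657 = 0.00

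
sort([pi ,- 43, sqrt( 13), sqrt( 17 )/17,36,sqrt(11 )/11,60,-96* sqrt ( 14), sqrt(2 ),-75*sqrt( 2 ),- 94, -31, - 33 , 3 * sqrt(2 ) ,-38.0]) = [ - 96*sqrt(14), - 75*sqrt( 2 ),-94 , - 43 , - 38.0, - 33, - 31,  sqrt( 17 ) /17,sqrt( 11 )/11, sqrt( 2), pi, sqrt(13), 3*sqrt( 2),36,60]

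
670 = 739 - 69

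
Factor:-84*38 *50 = -2^4 *3^1*5^2*7^1*19^1 = -159600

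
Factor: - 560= -2^4 * 5^1  *7^1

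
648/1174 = 324/587 = 0.55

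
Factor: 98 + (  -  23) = 75 = 3^1*5^2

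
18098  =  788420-770322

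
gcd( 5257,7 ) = 7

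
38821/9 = 38821/9 = 4313.44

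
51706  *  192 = 9927552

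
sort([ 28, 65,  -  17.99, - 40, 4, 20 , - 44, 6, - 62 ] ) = [  -  62,  -  44, - 40, - 17.99,4,6,  20,28,  65 ] 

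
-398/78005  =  - 398/78005 = - 0.01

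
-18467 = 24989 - 43456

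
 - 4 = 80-84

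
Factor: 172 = 2^2*43^1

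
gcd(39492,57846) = 6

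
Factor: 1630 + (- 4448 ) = -2^1*1409^1 = -2818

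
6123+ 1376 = 7499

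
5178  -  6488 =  - 1310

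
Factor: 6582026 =2^1*11^1*17^1*17599^1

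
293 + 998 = 1291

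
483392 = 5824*83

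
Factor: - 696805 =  - 5^1 * 139361^1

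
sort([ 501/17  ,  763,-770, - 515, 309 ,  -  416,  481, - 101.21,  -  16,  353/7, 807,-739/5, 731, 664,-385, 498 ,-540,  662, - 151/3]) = [ - 770,-540, - 515, - 416,-385,-739/5, - 101.21,-151/3,-16 , 501/17, 353/7,  309,  481,498,662, 664,731,763,807 ] 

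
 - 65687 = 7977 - 73664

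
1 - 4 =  - 3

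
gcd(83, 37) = 1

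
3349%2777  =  572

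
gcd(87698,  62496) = 2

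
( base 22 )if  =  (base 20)10B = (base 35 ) BQ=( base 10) 411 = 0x19B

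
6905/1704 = 6905/1704 = 4.05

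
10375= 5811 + 4564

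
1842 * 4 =7368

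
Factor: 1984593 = 3^1*13^1*151^1*337^1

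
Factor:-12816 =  - 2^4*3^2*89^1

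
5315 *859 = 4565585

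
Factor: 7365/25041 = 5/17  =  5^1*17^( - 1 ) 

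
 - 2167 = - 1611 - 556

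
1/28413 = 1/28413 = 0.00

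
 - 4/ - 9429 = 4/9429 = 0.00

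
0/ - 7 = 0/1 = - 0.00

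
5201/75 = 5201/75 = 69.35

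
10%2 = 0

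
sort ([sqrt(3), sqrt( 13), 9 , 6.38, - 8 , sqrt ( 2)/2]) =[ - 8 , sqrt( 2)/2, sqrt( 3),sqrt(13 ),6.38,9]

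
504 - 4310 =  - 3806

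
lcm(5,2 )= 10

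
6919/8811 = 629/801 =0.79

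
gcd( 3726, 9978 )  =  6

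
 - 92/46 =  - 2 = -  2.00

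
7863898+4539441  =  12403339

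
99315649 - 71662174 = 27653475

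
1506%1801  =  1506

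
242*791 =191422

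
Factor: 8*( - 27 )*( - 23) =2^3*3^3 *23^1 = 4968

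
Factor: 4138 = 2^1*2069^1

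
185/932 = 185/932 = 0.20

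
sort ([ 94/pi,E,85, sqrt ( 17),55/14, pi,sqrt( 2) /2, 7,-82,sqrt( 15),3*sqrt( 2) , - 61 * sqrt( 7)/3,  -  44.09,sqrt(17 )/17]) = [ - 82, - 61*sqrt( 7 ) /3 , - 44.09,sqrt( 17 ) /17 , sqrt(2 ) /2,E,pi,sqrt( 15),55/14, sqrt (17),  3*sqrt( 2),7, 94/pi,85 ] 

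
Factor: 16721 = 23^1*727^1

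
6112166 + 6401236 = 12513402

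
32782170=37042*885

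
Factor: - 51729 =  - 3^1*43^1*401^1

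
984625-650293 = 334332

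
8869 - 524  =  8345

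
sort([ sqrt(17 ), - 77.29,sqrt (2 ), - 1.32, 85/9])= [-77.29, - 1.32, sqrt ( 2 ) , sqrt(17), 85/9 ] 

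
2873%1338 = 197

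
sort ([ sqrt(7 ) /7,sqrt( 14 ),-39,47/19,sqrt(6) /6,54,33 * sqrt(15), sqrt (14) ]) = [ - 39,sqrt( 7)/7,sqrt(6) /6, 47/19, sqrt(14 ),  sqrt( 14),54, 33*sqrt(15)]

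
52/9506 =26/4753=0.01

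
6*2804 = 16824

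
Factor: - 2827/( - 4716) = 2^( - 2)* 3^( - 2 ) * 11^1*131^( - 1) *257^1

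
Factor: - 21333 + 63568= 5^1*8447^1 = 42235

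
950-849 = 101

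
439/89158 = 439/89158 = 0.00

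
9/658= 9/658 = 0.01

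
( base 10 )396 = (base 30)D6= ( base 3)112200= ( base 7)1104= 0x18c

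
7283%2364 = 191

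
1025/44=23 + 13/44 =23.30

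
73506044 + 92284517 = 165790561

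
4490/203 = 4490/203 = 22.12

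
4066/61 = 4066/61 = 66.66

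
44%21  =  2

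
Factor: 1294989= 3^1 * 431663^1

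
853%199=57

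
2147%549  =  500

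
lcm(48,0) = 0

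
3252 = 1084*3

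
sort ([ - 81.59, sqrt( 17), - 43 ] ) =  [ - 81.59, - 43 , sqrt(17 )]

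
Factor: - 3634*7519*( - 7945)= 2^1 * 5^1*7^1*23^1*73^1*79^1*103^1*227^1 = 217089545470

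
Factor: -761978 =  - 2^1*7^1* 37^1 * 1471^1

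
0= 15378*0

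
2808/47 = 59 + 35/47=59.74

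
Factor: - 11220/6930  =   - 2^1*3^(-1)*7^(-1)*17^1 = - 34/21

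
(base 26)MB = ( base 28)kn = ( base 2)1001000111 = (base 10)583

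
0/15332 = 0 = 0.00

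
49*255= 12495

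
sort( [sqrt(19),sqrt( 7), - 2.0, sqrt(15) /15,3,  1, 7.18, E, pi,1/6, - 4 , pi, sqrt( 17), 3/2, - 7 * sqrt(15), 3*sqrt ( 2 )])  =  [ - 7*sqrt (15), - 4,-2.0, 1/6,  sqrt(15)/15,  1, 3/2 , sqrt (7), E, 3, pi, pi, sqrt( 17 ), 3 * sqrt(2), sqrt( 19),7.18 ]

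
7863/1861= 7863/1861 = 4.23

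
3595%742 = 627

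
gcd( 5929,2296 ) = 7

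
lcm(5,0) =0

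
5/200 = 1/40 = 0.03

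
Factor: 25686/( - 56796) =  - 4281/9466 = - 2^( - 1 )*3^1*1427^1*4733^(-1 )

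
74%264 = 74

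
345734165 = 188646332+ 157087833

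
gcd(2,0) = 2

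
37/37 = 1=1.00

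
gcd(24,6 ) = 6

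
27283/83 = 328 + 59/83  =  328.71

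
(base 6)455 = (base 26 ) 6N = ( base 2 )10110011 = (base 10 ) 179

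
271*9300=2520300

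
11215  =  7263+3952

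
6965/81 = 6965/81  =  85.99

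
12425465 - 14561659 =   -  2136194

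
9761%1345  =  346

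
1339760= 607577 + 732183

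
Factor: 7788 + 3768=2^2*3^3* 107^1 =11556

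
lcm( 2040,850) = 10200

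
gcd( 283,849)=283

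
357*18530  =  6615210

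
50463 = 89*567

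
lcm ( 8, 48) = 48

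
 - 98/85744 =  - 49/42872 = - 0.00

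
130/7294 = 65/3647  =  0.02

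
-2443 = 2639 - 5082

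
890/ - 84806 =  - 1+41958/42403 = - 0.01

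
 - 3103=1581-4684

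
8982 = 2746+6236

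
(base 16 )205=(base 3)201011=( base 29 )HO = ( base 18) 1ad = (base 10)517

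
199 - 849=-650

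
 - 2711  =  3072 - 5783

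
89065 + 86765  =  175830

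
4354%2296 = 2058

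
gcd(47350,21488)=2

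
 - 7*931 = - 6517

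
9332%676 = 544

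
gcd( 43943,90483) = 1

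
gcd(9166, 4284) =2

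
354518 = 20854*17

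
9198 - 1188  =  8010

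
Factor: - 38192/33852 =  - 44/39 =- 2^2 *3^( - 1 )*  11^1*13^(- 1)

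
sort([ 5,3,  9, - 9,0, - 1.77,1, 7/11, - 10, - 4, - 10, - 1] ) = [ -10,- 10, - 9, - 4 ,-1.77, - 1, 0,7/11, 1, 3, 5 , 9]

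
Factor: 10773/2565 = 21/5 = 3^1 *5^(-1)*7^1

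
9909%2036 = 1765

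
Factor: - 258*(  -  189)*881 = 42959322 = 2^1*3^4*7^1*43^1*881^1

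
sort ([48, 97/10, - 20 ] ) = [ - 20,97/10,48]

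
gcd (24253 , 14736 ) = 307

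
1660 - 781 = 879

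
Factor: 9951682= 2^1*13^1*31^1* 12347^1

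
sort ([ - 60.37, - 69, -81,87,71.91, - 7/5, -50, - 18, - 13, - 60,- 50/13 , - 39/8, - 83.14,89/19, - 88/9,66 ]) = [ - 83.14, -81, - 69 ,  -  60.37,-60,- 50, - 18,- 13,-88/9, - 39/8, - 50/13,- 7/5,89/19, 66,71.91,87 ]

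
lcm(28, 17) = 476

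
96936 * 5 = 484680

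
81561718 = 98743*826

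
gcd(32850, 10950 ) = 10950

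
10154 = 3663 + 6491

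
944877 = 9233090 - 8288213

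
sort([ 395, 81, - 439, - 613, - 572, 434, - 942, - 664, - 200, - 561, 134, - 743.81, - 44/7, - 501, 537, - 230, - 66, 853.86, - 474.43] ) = [ - 942, - 743.81, - 664, - 613, - 572, - 561 , - 501, - 474.43, - 439, - 230, - 200, - 66,  -  44/7,81 , 134, 395,434, 537,853.86]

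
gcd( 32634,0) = 32634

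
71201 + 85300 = 156501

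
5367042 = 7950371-2583329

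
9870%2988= 906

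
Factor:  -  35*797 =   -  27895=- 5^1*7^1* 797^1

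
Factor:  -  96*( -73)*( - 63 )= -441504 = - 2^5*3^3*7^1*73^1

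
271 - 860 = - 589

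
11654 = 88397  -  76743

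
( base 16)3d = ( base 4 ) 331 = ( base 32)1t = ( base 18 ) 37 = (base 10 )61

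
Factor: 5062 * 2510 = 2^2*5^1*251^1*2531^1 = 12705620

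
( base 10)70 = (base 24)2M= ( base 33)24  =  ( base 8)106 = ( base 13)55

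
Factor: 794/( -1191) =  - 2^1*  3^( - 1)  =  - 2/3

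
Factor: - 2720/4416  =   - 85/138 = -2^(- 1 ) * 3^ ( - 1)*5^1*17^1*23^( - 1)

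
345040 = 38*9080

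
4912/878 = 2456/439 =5.59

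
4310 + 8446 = 12756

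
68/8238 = 34/4119=0.01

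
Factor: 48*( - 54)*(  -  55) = 2^5*3^4*5^1*11^1 = 142560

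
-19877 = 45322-65199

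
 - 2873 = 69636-72509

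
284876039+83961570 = 368837609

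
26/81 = 26/81 = 0.32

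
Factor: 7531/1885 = 5^( - 1)*13^ ( - 1 )*17^1 * 29^( - 1)*443^1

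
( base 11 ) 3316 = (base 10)4373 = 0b1000100010101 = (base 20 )AID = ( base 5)114443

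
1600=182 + 1418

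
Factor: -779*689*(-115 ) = 61724065=5^1 *13^1 * 19^1 * 23^1*41^1*53^1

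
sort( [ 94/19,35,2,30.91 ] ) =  [ 2,94/19, 30.91, 35] 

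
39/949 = 3/73 = 0.04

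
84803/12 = 7066 + 11/12= 7066.92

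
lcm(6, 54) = 54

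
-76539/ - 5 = 15307 + 4/5 = 15307.80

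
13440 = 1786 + 11654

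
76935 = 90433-13498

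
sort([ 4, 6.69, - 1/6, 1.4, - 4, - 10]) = [ - 10, - 4, - 1/6, 1.4, 4,6.69]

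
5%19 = 5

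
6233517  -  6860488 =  - 626971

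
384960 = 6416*60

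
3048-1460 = 1588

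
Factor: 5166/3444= 2^ ( - 1)*3^1 = 3/2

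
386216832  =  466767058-80550226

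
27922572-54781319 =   -  26858747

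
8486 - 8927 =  - 441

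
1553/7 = 221 + 6/7 = 221.86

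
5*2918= 14590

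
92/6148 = 23/1537   =  0.01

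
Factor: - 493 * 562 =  - 277066 =-2^1*17^1*29^1 * 281^1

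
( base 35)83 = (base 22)cj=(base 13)18a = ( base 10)283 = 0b100011011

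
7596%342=72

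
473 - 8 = 465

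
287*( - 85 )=  -  24395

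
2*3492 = 6984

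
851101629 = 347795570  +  503306059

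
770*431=331870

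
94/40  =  2 + 7/20  =  2.35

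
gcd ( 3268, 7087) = 19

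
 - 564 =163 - 727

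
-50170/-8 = 6271 + 1/4 = 6271.25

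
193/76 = 193/76=2.54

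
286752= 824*348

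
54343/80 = 54343/80 = 679.29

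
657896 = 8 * 82237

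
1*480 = 480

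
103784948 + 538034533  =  641819481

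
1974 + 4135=6109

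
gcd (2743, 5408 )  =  13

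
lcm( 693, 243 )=18711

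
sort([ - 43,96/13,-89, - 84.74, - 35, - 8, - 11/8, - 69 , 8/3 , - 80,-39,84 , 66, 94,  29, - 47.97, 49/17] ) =[ - 89, - 84.74, - 80, - 69, - 47.97,-43, - 39, - 35, - 8,  -  11/8,8/3,49/17,96/13,29,  66, 84 , 94 ] 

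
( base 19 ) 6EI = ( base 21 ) 5BE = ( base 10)2450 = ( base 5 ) 34300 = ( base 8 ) 4622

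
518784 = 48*10808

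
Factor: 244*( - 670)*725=  -  2^3*5^3*29^1*61^1*67^1 = - 118523000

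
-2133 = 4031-6164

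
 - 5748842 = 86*( - 66847)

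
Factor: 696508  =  2^2 * 31^1*41^1*137^1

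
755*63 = 47565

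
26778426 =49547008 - 22768582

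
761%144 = 41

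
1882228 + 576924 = 2459152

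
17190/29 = 592 + 22/29 =592.76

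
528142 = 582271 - 54129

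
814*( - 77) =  -62678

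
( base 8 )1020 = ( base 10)528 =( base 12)380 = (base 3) 201120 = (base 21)143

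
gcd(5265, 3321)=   81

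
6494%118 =4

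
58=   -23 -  - 81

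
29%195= 29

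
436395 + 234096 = 670491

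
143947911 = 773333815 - 629385904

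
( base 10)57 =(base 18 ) 33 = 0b111001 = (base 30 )1r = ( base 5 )212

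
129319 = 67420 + 61899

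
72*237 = 17064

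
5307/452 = 5307/452=11.74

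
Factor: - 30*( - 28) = 2^3  *3^1*5^1 * 7^1  =  840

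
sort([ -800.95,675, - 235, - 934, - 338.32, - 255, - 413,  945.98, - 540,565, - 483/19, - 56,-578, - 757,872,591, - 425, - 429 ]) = [ - 934,-800.95, - 757 , - 578, - 540, - 429 , - 425,-413, - 338.32,  -  255,-235,-56, - 483/19, 565,591,  675,872,945.98] 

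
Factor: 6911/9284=2^( - 2 )*11^ (-1) * 211^(  -  1 )*6911^1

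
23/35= 23/35= 0.66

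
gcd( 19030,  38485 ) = 5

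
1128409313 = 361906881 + 766502432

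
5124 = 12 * 427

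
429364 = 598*718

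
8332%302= 178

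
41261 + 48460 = 89721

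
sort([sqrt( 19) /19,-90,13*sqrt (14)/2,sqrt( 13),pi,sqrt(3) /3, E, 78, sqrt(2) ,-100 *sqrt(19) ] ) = [-100*sqrt( 19) , - 90,sqrt( 19) /19, sqrt ( 3) /3 , sqrt( 2) , E,pi,sqrt( 13) , 13*sqrt( 14)/2,78 ]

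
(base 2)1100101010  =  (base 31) q4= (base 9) 1100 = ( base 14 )41c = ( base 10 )810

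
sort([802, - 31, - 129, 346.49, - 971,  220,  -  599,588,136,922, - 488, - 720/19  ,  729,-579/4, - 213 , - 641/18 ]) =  [ -971 ,  -  599,-488,-213,  -  579/4,-129,  -  720/19, - 641/18,  -  31,136, 220, 346.49,  588, 729, 802,922] 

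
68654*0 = 0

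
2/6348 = 1/3174 =0.00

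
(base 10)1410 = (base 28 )1MA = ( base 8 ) 2602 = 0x582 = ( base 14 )72a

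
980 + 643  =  1623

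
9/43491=3/14497 = 0.00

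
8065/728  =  8065/728 = 11.08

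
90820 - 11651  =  79169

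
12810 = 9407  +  3403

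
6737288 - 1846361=4890927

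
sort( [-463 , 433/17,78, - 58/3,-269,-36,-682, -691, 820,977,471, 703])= [ - 691, - 682, - 463, -269, - 36, - 58/3,433/17 , 78,471,703, 820 , 977]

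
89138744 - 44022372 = 45116372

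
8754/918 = 1459/153 = 9.54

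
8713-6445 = 2268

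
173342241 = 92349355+80992886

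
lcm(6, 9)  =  18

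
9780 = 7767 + 2013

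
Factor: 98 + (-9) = 89=89^1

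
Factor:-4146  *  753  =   - 2^1 * 3^2* 251^1 * 691^1 = - 3121938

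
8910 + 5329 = 14239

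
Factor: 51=3^1 * 17^1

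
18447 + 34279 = 52726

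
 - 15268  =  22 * ( - 694)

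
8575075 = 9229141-654066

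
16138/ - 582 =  - 8069/291 = -27.73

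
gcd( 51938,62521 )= 1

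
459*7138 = 3276342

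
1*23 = 23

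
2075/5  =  415 = 415.00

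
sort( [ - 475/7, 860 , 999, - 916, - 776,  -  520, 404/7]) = [ - 916, - 776, - 520,-475/7, 404/7 , 860, 999] 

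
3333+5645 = 8978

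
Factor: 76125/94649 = 3^1  *5^3*7^1*29^1 *94649^(-1)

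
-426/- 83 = 5 + 11/83 = 5.13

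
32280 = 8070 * 4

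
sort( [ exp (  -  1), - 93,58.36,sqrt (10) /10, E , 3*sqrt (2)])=[-93, sqrt(10 )/10, exp(-1), E,3*sqrt(2 ),58.36] 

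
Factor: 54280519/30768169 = 67^1*563^1*1439^1*30768169^ ( - 1 )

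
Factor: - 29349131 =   -  7^1* 29^1 * 144577^1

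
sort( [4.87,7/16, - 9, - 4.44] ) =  [-9, - 4.44, 7/16, 4.87 ]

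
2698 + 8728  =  11426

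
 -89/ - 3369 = 89/3369=0.03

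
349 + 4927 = 5276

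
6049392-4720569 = 1328823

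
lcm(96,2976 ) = 2976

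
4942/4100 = 2471/2050  =  1.21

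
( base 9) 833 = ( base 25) 123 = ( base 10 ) 678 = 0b1010100110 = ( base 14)366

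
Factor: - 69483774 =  - 2^1* 3^1*2213^1*5233^1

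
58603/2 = 58603/2= 29301.50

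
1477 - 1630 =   -  153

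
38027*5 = 190135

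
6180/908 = 1545/227 = 6.81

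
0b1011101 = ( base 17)58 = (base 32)2t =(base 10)93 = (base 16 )5d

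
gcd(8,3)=1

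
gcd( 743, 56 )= 1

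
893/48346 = 893/48346 = 0.02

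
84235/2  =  42117+ 1/2  =  42117.50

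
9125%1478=257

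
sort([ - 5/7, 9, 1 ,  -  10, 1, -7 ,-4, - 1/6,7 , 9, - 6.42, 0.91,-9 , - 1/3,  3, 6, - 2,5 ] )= [- 10, - 9,-7,- 6.42, - 4, - 2,-5/7, - 1/3, -1/6, 0.91, 1 , 1, 3, 5, 6 , 7,9, 9 ]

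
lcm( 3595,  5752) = 28760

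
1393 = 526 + 867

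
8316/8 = 2079/2= 1039.50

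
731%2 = 1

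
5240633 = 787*6659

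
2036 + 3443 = 5479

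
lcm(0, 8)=0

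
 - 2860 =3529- 6389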